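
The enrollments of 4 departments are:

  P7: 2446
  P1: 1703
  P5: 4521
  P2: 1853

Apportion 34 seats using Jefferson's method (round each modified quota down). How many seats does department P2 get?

6

Standard divisor 10523/34 ≈ 309.5; standard quotas: P7 7.903, P1 5.502, P5 14.607, P2 5.987.
Rounding down gives 7, 5, 14, 5 = 31 seats, so the divisor must be adjusted.
With modified divisor 300: modified quotas P7 8.153, P1 5.677, P5 15.070, P2 6.177.
Rounding down: P7 8, P1 5, P5 15, P2 6 (total 34).
P2 receives 6.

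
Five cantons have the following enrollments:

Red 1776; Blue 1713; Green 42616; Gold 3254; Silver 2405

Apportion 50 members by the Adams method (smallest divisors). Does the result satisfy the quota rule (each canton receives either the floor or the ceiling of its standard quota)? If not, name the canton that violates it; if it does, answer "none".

Green

Standard quotas: Red 1.715, Blue 1.655, Green 41.164, Gold 3.143, Silver 2.323.
Adams allocation: Red 2, Blue 2, Green 40, Gold 3, Silver 3.
Green has quota 41.164 (lower 41, upper 42) but receives 40 — outside the quota interval.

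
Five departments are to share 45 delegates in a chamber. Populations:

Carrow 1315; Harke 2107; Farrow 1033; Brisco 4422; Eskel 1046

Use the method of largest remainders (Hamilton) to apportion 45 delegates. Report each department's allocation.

Carrow 6, Harke 9, Farrow 5, Brisco 20, Eskel 5

Total 9923; standard divisor 9923/45 ≈ 220.511.
Standard quotas: Carrow 5.963, Harke 9.555, Farrow 4.685, Brisco 20.053, Eskel 4.744.
Lower quotas: Carrow 5, Harke 9, Farrow 4, Brisco 20, Eskel 4 (sum 42, leaving 3 seats).
Remainders in descending order: Carrow 0.963, Eskel 0.744, Farrow 0.685, Harke 0.555, Brisco 0.053.
Largest remainders: Carrow, Eskel, Farrow receive the extra seats.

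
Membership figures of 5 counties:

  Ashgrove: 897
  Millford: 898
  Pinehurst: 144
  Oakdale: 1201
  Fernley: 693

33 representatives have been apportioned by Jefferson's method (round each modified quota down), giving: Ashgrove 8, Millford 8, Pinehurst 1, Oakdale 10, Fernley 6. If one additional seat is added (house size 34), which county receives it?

Priority for the next seat is population ÷ (current seats + 1).
Priorities: Ashgrove 99.667, Millford 99.778, Pinehurst 72.000, Oakdale 109.182, Fernley 99.000.
Highest priority: Oakdale.

Oakdale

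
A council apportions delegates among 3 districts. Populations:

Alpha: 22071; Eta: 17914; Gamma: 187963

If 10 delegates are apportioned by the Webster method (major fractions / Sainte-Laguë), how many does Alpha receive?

Standard divisor 227948/10 ≈ 22794.8; standard quotas: Alpha 0.968, Eta 0.786, Gamma 8.246.
Rounding to the nearest integer gives Alpha 1, Eta 1, Gamma 8 — total 10, matching the house size, so no adjustment is needed.
Alpha receives 1.

1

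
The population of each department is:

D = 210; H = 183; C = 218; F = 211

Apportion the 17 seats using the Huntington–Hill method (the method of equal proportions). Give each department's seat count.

D=4, H=4, C=5, F=4

With divisor 48: modified quotas D 4.375, H 3.812, C 4.542, F 4.396.
Geometric-mean thresholds: D √(4·5)=4.472, H √(3·4)=3.464, C √(4·5)=4.472, F √(4·5)=4.472.
Each quota rounded against its threshold gives D 4, H 4, C 5, F 4 (total 17).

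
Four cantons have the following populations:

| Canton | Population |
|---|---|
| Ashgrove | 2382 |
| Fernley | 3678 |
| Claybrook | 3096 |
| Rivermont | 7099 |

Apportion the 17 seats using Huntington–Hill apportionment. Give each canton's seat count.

Ashgrove 3, Fernley 4, Claybrook 3, Rivermont 7

With divisor 961: modified quotas Ashgrove 2.479, Fernley 3.827, Claybrook 3.222, Rivermont 7.387.
Geometric-mean thresholds: Ashgrove √(2·3)=2.449, Fernley √(3·4)=3.464, Claybrook √(3·4)=3.464, Rivermont √(7·8)=7.483.
Each quota rounded against its threshold gives Ashgrove 3, Fernley 4, Claybrook 3, Rivermont 7 (total 17).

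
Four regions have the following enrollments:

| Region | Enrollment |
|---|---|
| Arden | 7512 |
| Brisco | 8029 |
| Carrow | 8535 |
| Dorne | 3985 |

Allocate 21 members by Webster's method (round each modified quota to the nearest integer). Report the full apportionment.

Arden: 6, Brisco: 6, Carrow: 6, Dorne: 3

Standard divisor 28061/21 ≈ 1336.238; standard quotas: Arden 5.622, Brisco 6.009, Carrow 6.387, Dorne 2.982.
Rounding to the nearest integer gives Arden 6, Brisco 6, Carrow 6, Dorne 3 — total 21, matching the house size, so no adjustment is needed.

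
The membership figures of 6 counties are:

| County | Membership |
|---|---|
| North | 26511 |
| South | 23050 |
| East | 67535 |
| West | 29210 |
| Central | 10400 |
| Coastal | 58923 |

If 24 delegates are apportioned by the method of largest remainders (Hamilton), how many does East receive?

7

The standard divisor is 215629/24 ≈ 8984.542.
Standard quotas: North 2.9507, South 2.5655, East 7.5168, West 3.2511, Central 1.1575, Coastal 6.5583.
Lower quotas: North 2, South 2, East 7, West 3, Central 1, Coastal 6 (sum 21, leaving 3 seats).
Remainders in descending order: North 0.9507, South 0.5655, Coastal 0.5583, East 0.5168, West 0.2511, Central 0.1575.
The surplus seats go to North, South, Coastal.
East receives 7.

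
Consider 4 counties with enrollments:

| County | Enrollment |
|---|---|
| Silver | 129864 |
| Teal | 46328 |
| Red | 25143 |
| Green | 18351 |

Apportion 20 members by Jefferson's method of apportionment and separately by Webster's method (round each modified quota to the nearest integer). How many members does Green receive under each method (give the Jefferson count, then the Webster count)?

1 and 2

Jefferson: Silver 13, Teal 4, Red 2, Green 1.
Webster: Silver 12, Teal 4, Red 2, Green 2.
Green gets 1 under Jefferson and 2 under Webster.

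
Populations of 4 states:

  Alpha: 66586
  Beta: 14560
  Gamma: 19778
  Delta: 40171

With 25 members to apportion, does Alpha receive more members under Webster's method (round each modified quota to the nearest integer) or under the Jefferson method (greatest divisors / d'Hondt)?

Webster: Alpha 12, Beta 3, Gamma 3, Delta 7.
Jefferson: Alpha 13, Beta 2, Gamma 3, Delta 7.
Alpha gets 12 under Webster and 13 under Jefferson.

Jefferson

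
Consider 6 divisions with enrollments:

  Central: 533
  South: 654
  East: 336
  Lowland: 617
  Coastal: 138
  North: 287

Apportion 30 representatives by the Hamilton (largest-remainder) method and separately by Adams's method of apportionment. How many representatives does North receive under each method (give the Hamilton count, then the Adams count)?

Hamilton: Central 6, South 8, East 4, Lowland 7, Coastal 2, North 3.
Adams: Central 6, South 7, East 4, Lowland 7, Coastal 2, North 4.
North gets 3 under Hamilton and 4 under Adams.

3 and 4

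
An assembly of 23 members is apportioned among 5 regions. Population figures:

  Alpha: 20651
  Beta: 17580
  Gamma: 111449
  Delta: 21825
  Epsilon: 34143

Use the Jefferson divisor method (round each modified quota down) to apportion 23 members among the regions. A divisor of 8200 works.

Alpha 2, Beta 2, Gamma 13, Delta 2, Epsilon 4

With modified divisor 8200: modified quotas Alpha 2.518, Beta 2.144, Gamma 13.591, Delta 2.662, Epsilon 4.164.
Rounding down: Alpha 2, Beta 2, Gamma 13, Delta 2, Epsilon 4 (total 23).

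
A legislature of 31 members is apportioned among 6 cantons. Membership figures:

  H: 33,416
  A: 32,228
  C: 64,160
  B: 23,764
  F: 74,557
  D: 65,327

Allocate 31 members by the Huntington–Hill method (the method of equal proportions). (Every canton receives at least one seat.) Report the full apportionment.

With divisor 9674: modified quotas H 3.454, A 3.331, C 6.632, B 2.456, F 7.707, D 6.753.
Geometric-mean thresholds: H √(3·4)=3.464, A √(3·4)=3.464, C √(6·7)=6.481, B √(2·3)=2.449, F √(7·8)=7.483, D √(6·7)=6.481.
Each quota rounded against its threshold gives H 3, A 3, C 7, B 3, F 8, D 7 (total 31).

H 3, A 3, C 7, B 3, F 8, D 7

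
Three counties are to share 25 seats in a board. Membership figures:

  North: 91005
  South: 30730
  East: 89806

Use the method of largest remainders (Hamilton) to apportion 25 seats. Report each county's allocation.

North 11, South 4, East 10

The standard divisor is 211541/25 ≈ 8461.64.
Standard quotas: North 10.7550, South 3.6317, East 10.6133.
Lower quotas: North 10, South 3, East 10 (sum 23, leaving 2 seats).
Remainders in descending order: North 0.7550, South 0.6317, East 0.6133.
The surplus seats go to North, South.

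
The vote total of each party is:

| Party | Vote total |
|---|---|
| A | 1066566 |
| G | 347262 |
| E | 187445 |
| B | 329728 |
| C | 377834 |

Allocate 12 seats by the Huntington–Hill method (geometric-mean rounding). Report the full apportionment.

With divisor 213940: modified quotas A 4.985, G 1.623, E 0.876, B 1.541, C 1.766.
Geometric-mean thresholds: A √(4·5)=4.472, G √(1·2)=1.414, E (min 1), B √(1·2)=1.414, C √(1·2)=1.414.
Each quota rounded against its threshold gives A 5, G 2, E 1, B 2, C 2 (total 12).

A: 5, G: 2, E: 1, B: 2, C: 2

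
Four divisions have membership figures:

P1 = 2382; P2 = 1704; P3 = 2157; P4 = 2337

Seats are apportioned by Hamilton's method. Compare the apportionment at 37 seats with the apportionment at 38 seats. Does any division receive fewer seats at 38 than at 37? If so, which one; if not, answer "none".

P2

At 37 seats: P1 10, P2 8, P3 9, P4 10.
At 38 seats: P1 11, P2 7, P3 10, P4 10.
P2 drops from 8 to 7.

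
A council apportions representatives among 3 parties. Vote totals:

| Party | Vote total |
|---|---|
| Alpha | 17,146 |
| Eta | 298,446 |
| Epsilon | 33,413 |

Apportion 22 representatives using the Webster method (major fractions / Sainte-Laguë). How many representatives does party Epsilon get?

2

Standard divisor 349005/22 ≈ 15863.864; standard quotas: Alpha 1.081, Eta 18.813, Epsilon 2.106.
Rounding to the nearest integer gives Alpha 1, Eta 19, Epsilon 2 — total 22, matching the house size, so no adjustment is needed.
Epsilon receives 2.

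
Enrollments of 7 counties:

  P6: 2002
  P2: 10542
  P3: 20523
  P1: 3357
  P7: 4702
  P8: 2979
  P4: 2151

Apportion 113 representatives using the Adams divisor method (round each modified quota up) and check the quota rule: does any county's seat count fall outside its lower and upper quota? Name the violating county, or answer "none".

Standard quotas: P6 4.891, P2 25.753, P3 50.136, P1 8.201, P7 11.487, P8 7.277, P4 5.255.
Adams allocation: P6 5, P2 25, P3 49, P1 8, P7 12, P8 8, P4 6.
P3 has quota 50.136 (lower 50, upper 51) but receives 49 — outside the quota interval.

P3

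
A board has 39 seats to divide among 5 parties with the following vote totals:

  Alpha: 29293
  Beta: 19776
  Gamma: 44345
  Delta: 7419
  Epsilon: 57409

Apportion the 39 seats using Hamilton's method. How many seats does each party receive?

Alpha=7, Beta=5, Gamma=11, Delta=2, Epsilon=14

Total 158242; standard divisor 158242/39 ≈ 4057.487.
Standard quotas: Alpha 7.2195, Beta 4.8740, Gamma 10.9292, Delta 1.8285, Epsilon 14.1489.
Lower quotas: Alpha 7, Beta 4, Gamma 10, Delta 1, Epsilon 14 (sum 36, leaving 3 seats).
Remainders in descending order: Gamma 0.9292, Beta 0.8740, Delta 0.8285, Alpha 0.2195, Epsilon 0.1489.
Largest remainders: Gamma, Beta, Delta receive the extra seats.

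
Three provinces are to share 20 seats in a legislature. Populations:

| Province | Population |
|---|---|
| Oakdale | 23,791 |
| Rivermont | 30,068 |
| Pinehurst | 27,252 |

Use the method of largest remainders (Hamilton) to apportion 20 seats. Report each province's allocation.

The standard divisor is 81111/20 ≈ 4055.55.
Standard quotas: Oakdale 5.8663, Rivermont 7.4140, Pinehurst 6.7197.
Lower quotas: Oakdale 5, Rivermont 7, Pinehurst 6 (sum 18, leaving 2 seats).
Remainders in descending order: Oakdale 0.8663, Pinehurst 0.7197, Rivermont 0.4140.
The surplus seats go to Oakdale, Pinehurst.

Oakdale=6, Rivermont=7, Pinehurst=7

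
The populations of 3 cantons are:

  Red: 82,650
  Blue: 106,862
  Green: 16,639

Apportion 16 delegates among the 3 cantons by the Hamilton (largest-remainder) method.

Red: 7, Blue: 8, Green: 1

Total 206151; standard divisor 206151/16 ≈ 12884.438.
Standard quotas: Red 6.4147, Blue 8.2939, Green 1.2914.
Lower quotas: Red 6, Blue 8, Green 1 (sum 15, leaving 1 seat).
Remainders in descending order: Red 0.4147, Blue 0.2939, Green 0.2914.
The surplus seat goes to Red.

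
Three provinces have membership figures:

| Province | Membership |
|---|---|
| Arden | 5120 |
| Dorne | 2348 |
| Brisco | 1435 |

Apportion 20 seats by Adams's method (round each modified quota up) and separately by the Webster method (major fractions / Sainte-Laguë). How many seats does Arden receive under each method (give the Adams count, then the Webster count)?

11 and 12

Adams: Arden 11, Dorne 5, Brisco 4.
Webster: Arden 12, Dorne 5, Brisco 3.
Arden gets 11 under Adams and 12 under Webster.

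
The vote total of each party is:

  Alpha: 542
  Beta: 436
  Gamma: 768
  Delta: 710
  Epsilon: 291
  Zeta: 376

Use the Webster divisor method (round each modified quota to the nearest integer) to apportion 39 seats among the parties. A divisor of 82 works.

Alpha: 7; Beta: 5; Gamma: 9; Delta: 9; Epsilon: 4; Zeta: 5

With modified divisor 82: modified quotas Alpha 6.610, Beta 5.317, Gamma 9.366, Delta 8.659, Epsilon 3.549, Zeta 4.585.
Rounding to the nearest integer: Alpha 7, Beta 5, Gamma 9, Delta 9, Epsilon 4, Zeta 5 (total 39).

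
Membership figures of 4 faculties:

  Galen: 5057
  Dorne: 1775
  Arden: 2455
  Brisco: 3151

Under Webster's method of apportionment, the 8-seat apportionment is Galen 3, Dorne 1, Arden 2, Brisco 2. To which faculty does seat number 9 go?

Galen

Priority for the next seat is population ÷ (current seats + 0.5).
Priorities: Galen 1444.857, Dorne 1183.333, Arden 982.000, Brisco 1260.400.
Highest priority: Galen.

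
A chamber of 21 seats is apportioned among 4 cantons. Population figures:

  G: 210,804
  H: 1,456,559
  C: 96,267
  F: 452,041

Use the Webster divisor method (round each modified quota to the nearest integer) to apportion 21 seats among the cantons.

Standard divisor 2215671/21 ≈ 105508.143; standard quotas: G 1.998, H 13.805, C 0.912, F 4.284.
Rounding to the nearest integer gives G 2, H 14, C 1, F 4 — total 21, matching the house size, so no adjustment is needed.

G 2, H 14, C 1, F 4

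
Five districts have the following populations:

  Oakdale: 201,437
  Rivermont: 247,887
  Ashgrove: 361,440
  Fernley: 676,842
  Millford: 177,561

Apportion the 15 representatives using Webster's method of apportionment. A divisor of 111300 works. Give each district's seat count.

Oakdale 2, Rivermont 2, Ashgrove 3, Fernley 6, Millford 2

With modified divisor 111300: modified quotas Oakdale 1.810, Rivermont 2.227, Ashgrove 3.247, Fernley 6.081, Millford 1.595.
Rounding to the nearest integer: Oakdale 2, Rivermont 2, Ashgrove 3, Fernley 6, Millford 2 (total 15).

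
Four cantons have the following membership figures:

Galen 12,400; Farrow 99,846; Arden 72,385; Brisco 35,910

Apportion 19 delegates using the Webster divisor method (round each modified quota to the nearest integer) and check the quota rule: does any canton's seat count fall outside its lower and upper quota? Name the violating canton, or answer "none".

none

Standard quotas: Galen 1.068, Farrow 8.602, Arden 6.236, Brisco 3.094.
Webster allocation: Galen 1, Farrow 9, Arden 6, Brisco 3.
Every allocation lies between the lower and upper quota.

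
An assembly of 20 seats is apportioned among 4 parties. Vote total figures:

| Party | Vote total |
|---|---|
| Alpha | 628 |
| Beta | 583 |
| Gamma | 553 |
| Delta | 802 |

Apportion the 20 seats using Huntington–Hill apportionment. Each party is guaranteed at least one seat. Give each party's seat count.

With divisor 127: modified quotas Alpha 4.945, Beta 4.591, Gamma 4.354, Delta 6.315.
Geometric-mean thresholds: Alpha √(4·5)=4.472, Beta √(4·5)=4.472, Gamma √(4·5)=4.472, Delta √(6·7)=6.481.
Each quota rounded against its threshold gives Alpha 5, Beta 5, Gamma 4, Delta 6 (total 20).

Alpha: 5, Beta: 5, Gamma: 4, Delta: 6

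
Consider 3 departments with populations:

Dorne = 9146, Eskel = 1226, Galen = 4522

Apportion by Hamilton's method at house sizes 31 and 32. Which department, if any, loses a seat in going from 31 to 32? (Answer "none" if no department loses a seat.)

Eskel

At 31 seats: Dorne 19, Eskel 3, Galen 9.
At 32 seats: Dorne 20, Eskel 2, Galen 10.
Eskel drops from 3 to 2.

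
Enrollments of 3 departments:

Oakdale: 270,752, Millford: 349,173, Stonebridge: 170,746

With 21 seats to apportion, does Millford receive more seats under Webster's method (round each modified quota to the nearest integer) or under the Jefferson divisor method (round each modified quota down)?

Jefferson

Webster: Oakdale 7, Millford 9, Stonebridge 5.
Jefferson: Oakdale 7, Millford 10, Stonebridge 4.
Millford gets 9 under Webster and 10 under Jefferson.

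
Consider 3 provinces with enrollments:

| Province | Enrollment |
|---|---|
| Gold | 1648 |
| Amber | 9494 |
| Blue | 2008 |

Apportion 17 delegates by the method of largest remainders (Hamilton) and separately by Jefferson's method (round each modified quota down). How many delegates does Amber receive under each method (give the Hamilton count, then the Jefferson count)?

12 and 13

Hamilton: Gold 2, Amber 12, Blue 3.
Jefferson: Gold 2, Amber 13, Blue 2.
Amber gets 12 under Hamilton and 13 under Jefferson.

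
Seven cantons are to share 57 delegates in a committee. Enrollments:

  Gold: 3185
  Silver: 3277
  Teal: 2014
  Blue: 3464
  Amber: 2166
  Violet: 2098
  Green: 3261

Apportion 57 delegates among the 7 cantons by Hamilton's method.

The standard divisor is 19465/57 ≈ 341.491.
Standard quotas: Gold 9.327, Silver 9.596, Teal 5.898, Blue 10.144, Amber 6.343, Violet 6.144, Green 9.549.
Lower quotas: Gold 9, Silver 9, Teal 5, Blue 10, Amber 6, Violet 6, Green 9 (sum 54, leaving 3 seats).
Remainders in descending order: Teal 0.898, Silver 0.596, Green 0.549, Amber 0.343, Gold 0.327, Blue 0.144, Violet 0.144.
The surplus seats go to Teal, Silver, Green.

Gold 9, Silver 10, Teal 6, Blue 10, Amber 6, Violet 6, Green 10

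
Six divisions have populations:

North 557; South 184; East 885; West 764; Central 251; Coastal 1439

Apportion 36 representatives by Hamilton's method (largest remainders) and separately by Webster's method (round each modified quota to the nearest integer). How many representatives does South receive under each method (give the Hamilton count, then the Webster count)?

1 and 2

Hamilton: North 5, South 1, East 8, West 7, Central 2, Coastal 13.
Webster: North 5, South 2, East 8, West 7, Central 2, Coastal 12.
South gets 1 under Hamilton and 2 under Webster.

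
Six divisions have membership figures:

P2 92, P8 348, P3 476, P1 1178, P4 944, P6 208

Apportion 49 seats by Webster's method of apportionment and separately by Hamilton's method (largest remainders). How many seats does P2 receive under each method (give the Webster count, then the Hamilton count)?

Webster: P2 1, P8 5, P3 7, P1 18, P4 15, P6 3.
Hamilton: P2 2, P8 5, P3 7, P1 18, P4 14, P6 3.
P2 gets 1 under Webster and 2 under Hamilton.

1 and 2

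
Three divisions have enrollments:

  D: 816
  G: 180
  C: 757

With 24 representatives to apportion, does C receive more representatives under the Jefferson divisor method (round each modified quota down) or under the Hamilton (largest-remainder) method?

Jefferson

Jefferson: D 11, G 2, C 11.
Hamilton: D 11, G 3, C 10.
C gets 11 under Jefferson and 10 under Hamilton.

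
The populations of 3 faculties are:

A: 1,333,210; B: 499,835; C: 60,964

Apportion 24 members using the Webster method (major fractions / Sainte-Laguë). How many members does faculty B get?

Standard divisor 1894009/24 ≈ 78917.042; standard quotas: A 16.894, B 6.334, C 0.773.
Rounding to the nearest integer gives A 17, B 6, C 1 — total 24, matching the house size, so no adjustment is needed.
B receives 6.

6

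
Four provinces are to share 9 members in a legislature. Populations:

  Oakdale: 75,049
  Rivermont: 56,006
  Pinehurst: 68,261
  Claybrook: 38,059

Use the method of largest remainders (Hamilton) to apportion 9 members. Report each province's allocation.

Oakdale 3, Rivermont 2, Pinehurst 3, Claybrook 1

Total 237375; standard divisor 237375/9 = 26375.
Standard quotas: Oakdale 2.8455, Rivermont 2.1235, Pinehurst 2.5881, Claybrook 1.4430.
Lower quotas: Oakdale 2, Rivermont 2, Pinehurst 2, Claybrook 1 (sum 7, leaving 2 seats).
Remainders in descending order: Oakdale 0.8455, Pinehurst 0.5881, Claybrook 0.4430, Rivermont 0.1235.
The surplus seats go to Oakdale, Pinehurst.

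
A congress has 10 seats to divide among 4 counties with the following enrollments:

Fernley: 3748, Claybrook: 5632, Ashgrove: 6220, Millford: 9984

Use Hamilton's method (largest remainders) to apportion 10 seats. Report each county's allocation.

Fernley: 2; Claybrook: 2; Ashgrove: 2; Millford: 4

The standard divisor is 25584/10 ≈ 2558.4.
Standard quotas: Fernley 1.4650, Claybrook 2.2014, Ashgrove 2.4312, Millford 3.9024.
Lower quotas: Fernley 1, Claybrook 2, Ashgrove 2, Millford 3 (sum 8, leaving 2 seats).
Remainders in descending order: Millford 0.9024, Fernley 0.4650, Ashgrove 0.4312, Claybrook 0.2014.
Largest remainders: Millford, Fernley receive the extra seats.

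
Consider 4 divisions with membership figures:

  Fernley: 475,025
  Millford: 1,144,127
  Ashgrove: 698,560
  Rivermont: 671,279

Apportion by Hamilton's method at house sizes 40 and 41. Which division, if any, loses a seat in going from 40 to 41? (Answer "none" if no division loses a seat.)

At 40 seats: Fernley 7, Millford 15, Ashgrove 9, Rivermont 9.
At 41 seats: Fernley 6, Millford 16, Ashgrove 10, Rivermont 9.
Fernley drops from 7 to 6.

Fernley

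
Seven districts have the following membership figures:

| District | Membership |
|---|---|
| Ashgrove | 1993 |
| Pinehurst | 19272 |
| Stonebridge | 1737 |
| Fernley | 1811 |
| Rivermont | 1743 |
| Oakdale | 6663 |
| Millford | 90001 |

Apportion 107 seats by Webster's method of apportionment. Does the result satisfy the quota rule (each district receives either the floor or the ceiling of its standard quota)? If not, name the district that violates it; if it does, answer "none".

Standard quotas: Ashgrove 1.731, Pinehurst 16.735, Stonebridge 1.508, Fernley 1.573, Rivermont 1.514, Oakdale 5.786, Millford 78.154.
Webster allocation: Ashgrove 2, Pinehurst 17, Stonebridge 1, Fernley 2, Rivermont 2, Oakdale 6, Millford 77.
Millford has quota 78.154 (lower 78, upper 79) but receives 77 — outside the quota interval.

Millford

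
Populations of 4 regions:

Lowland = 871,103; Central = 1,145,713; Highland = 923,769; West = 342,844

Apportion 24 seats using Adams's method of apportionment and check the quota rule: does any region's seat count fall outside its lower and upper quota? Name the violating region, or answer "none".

Standard quotas: Lowland 6.367, Central 8.375, Highland 6.752, West 2.506.
Adams allocation: Lowland 6, Central 8, Highland 7, West 3.
Every allocation lies between the lower and upper quota.

none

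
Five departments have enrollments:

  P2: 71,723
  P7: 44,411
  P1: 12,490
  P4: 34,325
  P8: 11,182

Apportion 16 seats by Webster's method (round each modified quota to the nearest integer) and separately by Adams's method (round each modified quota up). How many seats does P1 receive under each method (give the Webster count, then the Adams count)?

1 and 2

Webster: P2 7, P7 4, P1 1, P4 3, P8 1.
Adams: P2 6, P7 4, P1 2, P4 3, P8 1.
P1 gets 1 under Webster and 2 under Adams.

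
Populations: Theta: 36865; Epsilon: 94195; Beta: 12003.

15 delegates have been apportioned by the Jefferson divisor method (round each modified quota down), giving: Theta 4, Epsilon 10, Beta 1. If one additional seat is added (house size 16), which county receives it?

Epsilon

Priority for the next seat is population ÷ (current seats + 1).
Priorities: Theta 7373.000, Epsilon 8563.182, Beta 6001.500.
Highest priority: Epsilon.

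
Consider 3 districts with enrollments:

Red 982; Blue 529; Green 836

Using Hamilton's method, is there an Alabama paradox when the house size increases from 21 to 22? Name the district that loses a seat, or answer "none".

At 21 seats: Red 9, Blue 5, Green 7.
At 22 seats: Red 9, Blue 5, Green 8.
No district's allocation decreased.

none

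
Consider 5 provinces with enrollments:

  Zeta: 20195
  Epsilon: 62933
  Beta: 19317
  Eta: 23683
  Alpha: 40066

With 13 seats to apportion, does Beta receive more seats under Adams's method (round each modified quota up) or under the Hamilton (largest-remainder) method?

Adams

Adams: Zeta 2, Epsilon 4, Beta 2, Eta 2, Alpha 3.
Hamilton: Zeta 2, Epsilon 5, Beta 1, Eta 2, Alpha 3.
Beta gets 2 under Adams and 1 under Hamilton.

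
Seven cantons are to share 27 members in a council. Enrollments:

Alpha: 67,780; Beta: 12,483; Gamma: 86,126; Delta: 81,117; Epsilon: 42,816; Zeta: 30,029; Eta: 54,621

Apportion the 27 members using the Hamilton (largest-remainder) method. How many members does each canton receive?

Alpha 5, Beta 1, Gamma 6, Delta 6, Epsilon 3, Zeta 2, Eta 4

The standard divisor is 374972/27 ≈ 13887.852.
Standard quotas: Alpha 4.8805, Beta 0.8988, Gamma 6.2015, Delta 5.8409, Epsilon 3.0830, Zeta 2.1622, Eta 3.9330.
Lower quotas: Alpha 4, Beta 0, Gamma 6, Delta 5, Epsilon 3, Zeta 2, Eta 3 (sum 23, leaving 4 seats).
Remainders in descending order: Eta 0.9330, Beta 0.8988, Alpha 0.8805, Delta 0.8409, Gamma 0.2015, Zeta 0.1622, Epsilon 0.0830.
Largest remainders: Eta, Beta, Alpha, Delta receive the extra seats.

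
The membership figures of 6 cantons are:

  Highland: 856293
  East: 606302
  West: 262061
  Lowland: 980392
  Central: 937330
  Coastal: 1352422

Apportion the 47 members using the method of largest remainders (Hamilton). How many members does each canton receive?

Highland 8, East 6, West 2, Lowland 9, Central 9, Coastal 13

Standard divisor: 4994800 ÷ 47 ≈ 106272.34.
Standard quotas: Highland 8.0575, East 5.7052, West 2.4659, Lowland 9.2253, Central 8.8201, Coastal 12.7260.
Lower quotas: Highland 8, East 5, West 2, Lowland 9, Central 8, Coastal 12 (sum 44, leaving 3 seats).
Remainders in descending order: Central 0.8201, Coastal 0.7260, East 0.7052, West 0.4659, Lowland 0.2253, Highland 0.0575.
The surplus seats go to Central, Coastal, East.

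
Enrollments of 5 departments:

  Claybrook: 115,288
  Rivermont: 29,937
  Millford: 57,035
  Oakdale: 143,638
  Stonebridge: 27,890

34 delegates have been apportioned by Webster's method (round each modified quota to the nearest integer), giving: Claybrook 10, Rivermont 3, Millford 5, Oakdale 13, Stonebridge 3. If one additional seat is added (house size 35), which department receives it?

Priority for the next seat is population ÷ (current seats + 0.5).
Priorities: Claybrook 10979.810, Rivermont 8553.429, Millford 10370.000, Oakdale 10639.852, Stonebridge 7968.571.
Highest priority: Claybrook.

Claybrook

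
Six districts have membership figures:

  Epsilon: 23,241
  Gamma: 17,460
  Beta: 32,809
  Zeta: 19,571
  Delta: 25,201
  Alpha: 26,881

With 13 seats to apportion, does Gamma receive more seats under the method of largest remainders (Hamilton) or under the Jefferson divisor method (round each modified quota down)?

Hamilton

Hamilton: Epsilon 2, Gamma 2, Beta 3, Zeta 2, Delta 2, Alpha 2.
Jefferson: Epsilon 2, Gamma 1, Beta 3, Zeta 2, Delta 2, Alpha 3.
Gamma gets 2 under Hamilton and 1 under Jefferson.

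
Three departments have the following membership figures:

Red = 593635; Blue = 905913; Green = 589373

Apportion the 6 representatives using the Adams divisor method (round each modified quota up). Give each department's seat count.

Red 2, Blue 2, Green 2

Standard divisor 2088921/6 ≈ 348153.5; standard quotas: Red 1.705, Blue 2.602, Green 1.693.
Rounding up gives 2, 3, 2 = 7 seats, so the divisor must be adjusted.
With modified divisor 521200: modified quotas Red 1.139, Blue 1.738, Green 1.131.
Rounding up: Red 2, Blue 2, Green 2 (total 6).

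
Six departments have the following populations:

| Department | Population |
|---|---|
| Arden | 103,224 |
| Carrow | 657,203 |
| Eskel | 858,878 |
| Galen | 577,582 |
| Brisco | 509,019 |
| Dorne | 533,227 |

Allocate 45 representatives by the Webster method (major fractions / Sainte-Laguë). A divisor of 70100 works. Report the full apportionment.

With modified divisor 70100: modified quotas Arden 1.473, Carrow 9.375, Eskel 12.252, Galen 8.239, Brisco 7.261, Dorne 7.607.
Rounding to the nearest integer: Arden 1, Carrow 9, Eskel 12, Galen 8, Brisco 7, Dorne 8 (total 45).

Arden: 1, Carrow: 9, Eskel: 12, Galen: 8, Brisco: 7, Dorne: 8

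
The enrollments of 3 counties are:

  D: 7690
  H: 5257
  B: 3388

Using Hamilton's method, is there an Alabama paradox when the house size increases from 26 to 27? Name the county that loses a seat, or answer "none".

At 26 seats: D 12, H 8, B 6.
At 27 seats: D 13, H 9, B 5.
B drops from 6 to 5.

B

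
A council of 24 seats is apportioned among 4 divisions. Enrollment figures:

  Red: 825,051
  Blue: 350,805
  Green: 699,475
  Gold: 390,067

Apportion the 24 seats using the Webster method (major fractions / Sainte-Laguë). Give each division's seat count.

Standard divisor 2265398/24 ≈ 94391.583; standard quotas: Red 8.741, Blue 3.716, Green 7.410, Gold 4.132.
Rounding to the nearest integer gives Red 9, Blue 4, Green 7, Gold 4 — total 24, matching the house size, so no adjustment is needed.

Red=9; Blue=4; Green=7; Gold=4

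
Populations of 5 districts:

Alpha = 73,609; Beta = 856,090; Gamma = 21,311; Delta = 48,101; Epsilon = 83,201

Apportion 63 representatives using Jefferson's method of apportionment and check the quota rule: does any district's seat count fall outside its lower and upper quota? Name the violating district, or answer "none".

Beta

Standard quotas: Alpha 4.285, Beta 49.832, Gamma 1.240, Delta 2.800, Epsilon 4.843.
Jefferson allocation: Alpha 4, Beta 51, Gamma 1, Delta 2, Epsilon 5.
Beta has quota 49.832 (lower 49, upper 50) but receives 51 — outside the quota interval.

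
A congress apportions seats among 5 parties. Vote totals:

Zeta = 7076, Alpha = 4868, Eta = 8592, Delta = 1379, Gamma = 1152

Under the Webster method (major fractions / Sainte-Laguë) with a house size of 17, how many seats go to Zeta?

Standard divisor 23067/17 ≈ 1356.882; standard quotas: Zeta 5.215, Alpha 3.588, Eta 6.332, Delta 1.016, Gamma 0.849.
Rounding to the nearest integer gives Zeta 5, Alpha 4, Eta 6, Delta 1, Gamma 1 — total 17, matching the house size, so no adjustment is needed.
Zeta receives 5.

5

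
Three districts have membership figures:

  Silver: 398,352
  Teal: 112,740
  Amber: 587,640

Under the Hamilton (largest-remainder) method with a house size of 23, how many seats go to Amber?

Total 1098732; standard divisor 1098732/23 ≈ 47770.957.
Standard quotas: Silver 8.3388, Teal 2.3600, Amber 12.3012.
Lower quotas: Silver 8, Teal 2, Amber 12 (sum 22, leaving 1 seat).
Remainders in descending order: Teal 0.3600, Silver 0.3388, Amber 0.3012.
The surplus seat goes to Teal.
Amber receives 12.

12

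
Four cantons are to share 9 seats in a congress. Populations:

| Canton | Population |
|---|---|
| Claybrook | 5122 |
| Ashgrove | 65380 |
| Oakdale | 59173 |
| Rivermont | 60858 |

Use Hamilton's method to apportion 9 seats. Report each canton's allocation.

Standard divisor: 190533 ÷ 9 ≈ 21170.333.
Standard quotas: Claybrook 0.2419, Ashgrove 3.0883, Oakdale 2.7951, Rivermont 2.8747.
Lower quotas: Claybrook 0, Ashgrove 3, Oakdale 2, Rivermont 2 (sum 7, leaving 2 seats).
Remainders in descending order: Rivermont 0.8747, Oakdale 0.7951, Claybrook 0.2419, Ashgrove 0.0883.
Largest remainders: Rivermont, Oakdale receive the extra seats.

Claybrook 0, Ashgrove 3, Oakdale 3, Rivermont 3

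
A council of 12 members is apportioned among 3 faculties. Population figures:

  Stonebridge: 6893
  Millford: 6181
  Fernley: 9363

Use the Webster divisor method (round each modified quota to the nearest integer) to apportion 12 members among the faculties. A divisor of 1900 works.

Stonebridge 4, Millford 3, Fernley 5

With modified divisor 1900: modified quotas Stonebridge 3.628, Millford 3.253, Fernley 4.928.
Rounding to the nearest integer: Stonebridge 4, Millford 3, Fernley 5 (total 12).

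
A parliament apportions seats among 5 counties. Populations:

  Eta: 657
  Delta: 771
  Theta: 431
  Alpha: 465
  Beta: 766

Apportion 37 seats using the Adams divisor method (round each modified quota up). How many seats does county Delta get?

9

Standard divisor 3090/37 ≈ 83.514; standard quotas: Eta 7.867, Delta 9.232, Theta 5.161, Alpha 5.568, Beta 9.172.
Rounding up gives 8, 10, 6, 6, 10 = 40 seats, so the divisor must be adjusted.
With modified divisor 90: modified quotas Eta 7.300, Delta 8.567, Theta 4.789, Alpha 5.167, Beta 8.511.
Rounding up: Eta 8, Delta 9, Theta 5, Alpha 6, Beta 9 (total 37).
Delta receives 9.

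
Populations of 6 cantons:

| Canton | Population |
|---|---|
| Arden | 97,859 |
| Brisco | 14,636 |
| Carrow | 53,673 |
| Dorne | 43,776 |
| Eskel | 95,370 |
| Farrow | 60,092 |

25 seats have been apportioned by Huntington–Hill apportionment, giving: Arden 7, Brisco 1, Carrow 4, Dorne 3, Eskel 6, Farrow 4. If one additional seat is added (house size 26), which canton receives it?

Eskel

Priority for the next seat is population ÷ (√(s·(s+1))).
Priorities: Arden 13076.959, Brisco 10349.215, Carrow 12001.648, Dorne 12637.043, Eskel 14715.910, Farrow 13436.980.
Highest priority: Eskel.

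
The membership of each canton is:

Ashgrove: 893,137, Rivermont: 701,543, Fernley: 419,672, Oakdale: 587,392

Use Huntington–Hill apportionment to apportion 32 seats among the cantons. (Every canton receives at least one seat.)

With divisor 80586: modified quotas Ashgrove 11.083, Rivermont 8.706, Fernley 5.208, Oakdale 7.289.
Geometric-mean thresholds: Ashgrove √(11·12)=11.489, Rivermont √(8·9)=8.485, Fernley √(5·6)=5.477, Oakdale √(7·8)=7.483.
Each quota rounded against its threshold gives Ashgrove 11, Rivermont 9, Fernley 5, Oakdale 7 (total 32).

Ashgrove 11, Rivermont 9, Fernley 5, Oakdale 7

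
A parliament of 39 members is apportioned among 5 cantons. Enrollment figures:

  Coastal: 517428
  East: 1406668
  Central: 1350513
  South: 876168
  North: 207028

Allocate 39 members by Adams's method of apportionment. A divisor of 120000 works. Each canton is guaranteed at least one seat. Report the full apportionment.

Coastal 5, East 12, Central 12, South 8, North 2

With modified divisor 120000: modified quotas Coastal 4.312, East 11.722, Central 11.254, South 7.301, North 1.725.
Rounding up: Coastal 5, East 12, Central 12, South 8, North 2 (total 39).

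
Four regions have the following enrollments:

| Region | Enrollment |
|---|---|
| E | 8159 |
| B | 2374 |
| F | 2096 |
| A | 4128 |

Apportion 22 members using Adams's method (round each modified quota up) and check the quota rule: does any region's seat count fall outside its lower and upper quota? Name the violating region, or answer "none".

Standard quotas: E 10.712, B 3.117, F 2.752, A 5.420.
Adams allocation: E 10, B 3, F 3, A 6.
Every allocation lies between the lower and upper quota.

none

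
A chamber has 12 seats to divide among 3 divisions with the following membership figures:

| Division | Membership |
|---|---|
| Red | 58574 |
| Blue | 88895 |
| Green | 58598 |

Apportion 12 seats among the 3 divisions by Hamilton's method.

The standard divisor is 206067/12 ≈ 17172.25.
Standard quotas: Red 3.4110, Blue 5.1767, Green 3.4124.
Lower quotas: Red 3, Blue 5, Green 3 (sum 11, leaving 1 seat).
Remainders in descending order: Green 0.4124, Red 0.4110, Blue 0.1767.
The surplus seat goes to Green.

Red=3; Blue=5; Green=4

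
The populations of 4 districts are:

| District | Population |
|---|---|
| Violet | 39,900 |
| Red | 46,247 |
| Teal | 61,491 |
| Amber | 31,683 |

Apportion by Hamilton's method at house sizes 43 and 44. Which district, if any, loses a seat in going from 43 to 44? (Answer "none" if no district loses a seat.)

none

At 43 seats: Violet 9, Red 11, Teal 15, Amber 8.
At 44 seats: Violet 10, Red 11, Teal 15, Amber 8.
No district's allocation decreased.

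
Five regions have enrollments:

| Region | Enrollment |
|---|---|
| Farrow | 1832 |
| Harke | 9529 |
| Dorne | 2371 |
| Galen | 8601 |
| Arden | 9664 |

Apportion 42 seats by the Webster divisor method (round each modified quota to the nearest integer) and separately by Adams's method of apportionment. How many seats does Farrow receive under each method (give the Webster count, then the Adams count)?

2 and 3

Webster: Farrow 2, Harke 13, Dorne 3, Galen 11, Arden 13.
Adams: Farrow 3, Harke 12, Dorne 3, Galen 11, Arden 13.
Farrow gets 2 under Webster and 3 under Adams.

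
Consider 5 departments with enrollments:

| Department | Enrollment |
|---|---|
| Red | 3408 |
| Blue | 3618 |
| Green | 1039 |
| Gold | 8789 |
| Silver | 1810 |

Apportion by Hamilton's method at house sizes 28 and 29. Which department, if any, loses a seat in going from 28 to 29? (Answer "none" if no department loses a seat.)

Green

At 28 seats: Red 5, Blue 5, Green 2, Gold 13, Silver 3.
At 29 seats: Red 5, Blue 6, Green 1, Gold 14, Silver 3.
Green drops from 2 to 1.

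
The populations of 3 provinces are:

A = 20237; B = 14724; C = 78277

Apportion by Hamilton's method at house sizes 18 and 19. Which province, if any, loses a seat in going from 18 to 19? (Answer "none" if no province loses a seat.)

none

At 18 seats: A 3, B 2, C 13.
At 19 seats: A 3, B 3, C 13.
No province's allocation decreased.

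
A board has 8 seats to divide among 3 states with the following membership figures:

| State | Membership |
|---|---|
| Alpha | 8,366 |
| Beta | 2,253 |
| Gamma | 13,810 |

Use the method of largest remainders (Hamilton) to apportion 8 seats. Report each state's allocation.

Alpha=3; Beta=1; Gamma=4

Standard divisor: 24429 ÷ 8 ≈ 3053.625.
Standard quotas: Alpha 2.7397, Beta 0.7378, Gamma 4.5225.
Lower quotas: Alpha 2, Beta 0, Gamma 4 (sum 6, leaving 2 seats).
Remainders in descending order: Alpha 0.7397, Beta 0.7378, Gamma 0.5225.
The surplus seats go to Alpha, Beta.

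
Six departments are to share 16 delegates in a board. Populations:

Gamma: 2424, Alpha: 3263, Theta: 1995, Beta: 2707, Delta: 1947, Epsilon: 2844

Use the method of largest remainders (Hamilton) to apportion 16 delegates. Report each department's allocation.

Total 15180; standard divisor 15180/16 ≈ 948.75.
Standard quotas: Gamma 2.555, Alpha 3.439, Theta 2.103, Beta 2.853, Delta 2.052, Epsilon 2.998.
Lower quotas: Gamma 2, Alpha 3, Theta 2, Beta 2, Delta 2, Epsilon 2 (sum 13, leaving 3 seats).
Remainders in descending order: Epsilon 0.998, Beta 0.853, Gamma 0.555, Alpha 0.439, Theta 0.103, Delta 0.052.
The surplus seats go to Epsilon, Beta, Gamma.

Gamma 3; Alpha 3; Theta 2; Beta 3; Delta 2; Epsilon 3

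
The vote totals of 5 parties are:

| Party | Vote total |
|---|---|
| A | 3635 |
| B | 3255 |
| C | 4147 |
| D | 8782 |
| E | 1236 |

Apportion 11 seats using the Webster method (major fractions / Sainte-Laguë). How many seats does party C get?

2

Standard divisor 21055/11 ≈ 1914.091; standard quotas: A 1.899, B 1.701, C 2.167, D 4.588, E 0.646.
Rounding to the nearest integer gives 2, 2, 2, 5, 1 = 12 seats, so the divisor must be adjusted.
With modified divisor 2100: modified quotas A 1.731, B 1.550, C 1.975, D 4.182, E 0.589.
Rounding to the nearest integer: A 2, B 2, C 2, D 4, E 1 (total 11).
C receives 2.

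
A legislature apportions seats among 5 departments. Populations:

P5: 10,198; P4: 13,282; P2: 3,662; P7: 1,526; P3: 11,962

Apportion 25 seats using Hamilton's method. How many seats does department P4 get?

The standard divisor is 40630/25 ≈ 1625.2.
Standard quotas: P5 6.2749, P4 8.1725, P2 2.2533, P7 0.9390, P3 7.3603.
Lower quotas: P5 6, P4 8, P2 2, P7 0, P3 7 (sum 23, leaving 2 seats).
Remainders in descending order: P7 0.9390, P3 0.3603, P5 0.2749, P2 0.2533, P4 0.1725.
The surplus seats go to P7, P3.
P4 receives 8.

8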